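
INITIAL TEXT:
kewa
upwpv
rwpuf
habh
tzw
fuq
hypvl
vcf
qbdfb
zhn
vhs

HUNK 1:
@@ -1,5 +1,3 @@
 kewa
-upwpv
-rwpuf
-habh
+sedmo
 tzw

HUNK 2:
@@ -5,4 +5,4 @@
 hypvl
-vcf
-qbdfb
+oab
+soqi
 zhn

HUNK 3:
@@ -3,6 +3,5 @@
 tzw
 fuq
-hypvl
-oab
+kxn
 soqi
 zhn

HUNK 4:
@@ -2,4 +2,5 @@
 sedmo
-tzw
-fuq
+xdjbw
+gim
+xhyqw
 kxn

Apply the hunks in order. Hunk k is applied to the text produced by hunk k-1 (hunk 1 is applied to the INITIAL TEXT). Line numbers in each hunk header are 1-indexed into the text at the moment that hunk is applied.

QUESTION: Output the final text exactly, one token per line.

Answer: kewa
sedmo
xdjbw
gim
xhyqw
kxn
soqi
zhn
vhs

Derivation:
Hunk 1: at line 1 remove [upwpv,rwpuf,habh] add [sedmo] -> 9 lines: kewa sedmo tzw fuq hypvl vcf qbdfb zhn vhs
Hunk 2: at line 5 remove [vcf,qbdfb] add [oab,soqi] -> 9 lines: kewa sedmo tzw fuq hypvl oab soqi zhn vhs
Hunk 3: at line 3 remove [hypvl,oab] add [kxn] -> 8 lines: kewa sedmo tzw fuq kxn soqi zhn vhs
Hunk 4: at line 2 remove [tzw,fuq] add [xdjbw,gim,xhyqw] -> 9 lines: kewa sedmo xdjbw gim xhyqw kxn soqi zhn vhs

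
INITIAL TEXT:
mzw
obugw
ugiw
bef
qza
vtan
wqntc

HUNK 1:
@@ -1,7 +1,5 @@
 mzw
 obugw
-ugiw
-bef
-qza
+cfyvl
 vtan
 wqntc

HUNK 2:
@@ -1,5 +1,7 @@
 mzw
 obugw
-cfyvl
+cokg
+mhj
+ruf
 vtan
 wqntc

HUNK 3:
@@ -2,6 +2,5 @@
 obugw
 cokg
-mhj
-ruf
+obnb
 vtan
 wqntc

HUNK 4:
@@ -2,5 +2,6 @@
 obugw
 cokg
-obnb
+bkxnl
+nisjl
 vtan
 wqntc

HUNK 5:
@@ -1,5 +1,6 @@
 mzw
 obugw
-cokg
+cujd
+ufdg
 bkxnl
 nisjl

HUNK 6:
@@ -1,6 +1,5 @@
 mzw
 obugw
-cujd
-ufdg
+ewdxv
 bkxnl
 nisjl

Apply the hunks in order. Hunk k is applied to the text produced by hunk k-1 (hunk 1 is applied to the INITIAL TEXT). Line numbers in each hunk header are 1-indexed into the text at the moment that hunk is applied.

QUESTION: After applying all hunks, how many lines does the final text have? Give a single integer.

Answer: 7

Derivation:
Hunk 1: at line 1 remove [ugiw,bef,qza] add [cfyvl] -> 5 lines: mzw obugw cfyvl vtan wqntc
Hunk 2: at line 1 remove [cfyvl] add [cokg,mhj,ruf] -> 7 lines: mzw obugw cokg mhj ruf vtan wqntc
Hunk 3: at line 2 remove [mhj,ruf] add [obnb] -> 6 lines: mzw obugw cokg obnb vtan wqntc
Hunk 4: at line 2 remove [obnb] add [bkxnl,nisjl] -> 7 lines: mzw obugw cokg bkxnl nisjl vtan wqntc
Hunk 5: at line 1 remove [cokg] add [cujd,ufdg] -> 8 lines: mzw obugw cujd ufdg bkxnl nisjl vtan wqntc
Hunk 6: at line 1 remove [cujd,ufdg] add [ewdxv] -> 7 lines: mzw obugw ewdxv bkxnl nisjl vtan wqntc
Final line count: 7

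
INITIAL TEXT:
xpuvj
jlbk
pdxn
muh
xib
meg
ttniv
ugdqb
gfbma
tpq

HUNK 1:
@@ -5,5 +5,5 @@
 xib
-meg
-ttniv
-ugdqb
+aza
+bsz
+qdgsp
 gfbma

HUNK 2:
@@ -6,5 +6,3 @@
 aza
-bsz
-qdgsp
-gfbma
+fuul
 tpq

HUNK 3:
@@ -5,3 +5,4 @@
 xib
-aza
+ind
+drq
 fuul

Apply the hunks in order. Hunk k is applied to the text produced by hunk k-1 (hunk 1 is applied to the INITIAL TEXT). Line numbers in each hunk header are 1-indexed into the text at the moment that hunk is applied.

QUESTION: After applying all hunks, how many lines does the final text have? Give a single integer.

Hunk 1: at line 5 remove [meg,ttniv,ugdqb] add [aza,bsz,qdgsp] -> 10 lines: xpuvj jlbk pdxn muh xib aza bsz qdgsp gfbma tpq
Hunk 2: at line 6 remove [bsz,qdgsp,gfbma] add [fuul] -> 8 lines: xpuvj jlbk pdxn muh xib aza fuul tpq
Hunk 3: at line 5 remove [aza] add [ind,drq] -> 9 lines: xpuvj jlbk pdxn muh xib ind drq fuul tpq
Final line count: 9

Answer: 9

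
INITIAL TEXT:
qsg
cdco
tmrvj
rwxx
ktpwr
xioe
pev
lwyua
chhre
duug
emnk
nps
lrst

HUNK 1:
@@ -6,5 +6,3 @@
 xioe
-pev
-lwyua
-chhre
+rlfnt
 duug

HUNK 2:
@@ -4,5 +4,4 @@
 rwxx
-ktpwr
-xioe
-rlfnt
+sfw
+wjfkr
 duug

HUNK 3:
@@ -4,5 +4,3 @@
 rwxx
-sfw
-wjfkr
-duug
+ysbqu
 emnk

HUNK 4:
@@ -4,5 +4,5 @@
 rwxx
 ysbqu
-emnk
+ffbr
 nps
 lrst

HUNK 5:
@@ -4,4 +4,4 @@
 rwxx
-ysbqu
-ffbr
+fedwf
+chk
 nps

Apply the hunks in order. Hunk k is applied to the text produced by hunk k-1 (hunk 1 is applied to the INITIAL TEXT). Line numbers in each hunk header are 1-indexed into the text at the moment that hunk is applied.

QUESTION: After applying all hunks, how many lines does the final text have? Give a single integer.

Hunk 1: at line 6 remove [pev,lwyua,chhre] add [rlfnt] -> 11 lines: qsg cdco tmrvj rwxx ktpwr xioe rlfnt duug emnk nps lrst
Hunk 2: at line 4 remove [ktpwr,xioe,rlfnt] add [sfw,wjfkr] -> 10 lines: qsg cdco tmrvj rwxx sfw wjfkr duug emnk nps lrst
Hunk 3: at line 4 remove [sfw,wjfkr,duug] add [ysbqu] -> 8 lines: qsg cdco tmrvj rwxx ysbqu emnk nps lrst
Hunk 4: at line 4 remove [emnk] add [ffbr] -> 8 lines: qsg cdco tmrvj rwxx ysbqu ffbr nps lrst
Hunk 5: at line 4 remove [ysbqu,ffbr] add [fedwf,chk] -> 8 lines: qsg cdco tmrvj rwxx fedwf chk nps lrst
Final line count: 8

Answer: 8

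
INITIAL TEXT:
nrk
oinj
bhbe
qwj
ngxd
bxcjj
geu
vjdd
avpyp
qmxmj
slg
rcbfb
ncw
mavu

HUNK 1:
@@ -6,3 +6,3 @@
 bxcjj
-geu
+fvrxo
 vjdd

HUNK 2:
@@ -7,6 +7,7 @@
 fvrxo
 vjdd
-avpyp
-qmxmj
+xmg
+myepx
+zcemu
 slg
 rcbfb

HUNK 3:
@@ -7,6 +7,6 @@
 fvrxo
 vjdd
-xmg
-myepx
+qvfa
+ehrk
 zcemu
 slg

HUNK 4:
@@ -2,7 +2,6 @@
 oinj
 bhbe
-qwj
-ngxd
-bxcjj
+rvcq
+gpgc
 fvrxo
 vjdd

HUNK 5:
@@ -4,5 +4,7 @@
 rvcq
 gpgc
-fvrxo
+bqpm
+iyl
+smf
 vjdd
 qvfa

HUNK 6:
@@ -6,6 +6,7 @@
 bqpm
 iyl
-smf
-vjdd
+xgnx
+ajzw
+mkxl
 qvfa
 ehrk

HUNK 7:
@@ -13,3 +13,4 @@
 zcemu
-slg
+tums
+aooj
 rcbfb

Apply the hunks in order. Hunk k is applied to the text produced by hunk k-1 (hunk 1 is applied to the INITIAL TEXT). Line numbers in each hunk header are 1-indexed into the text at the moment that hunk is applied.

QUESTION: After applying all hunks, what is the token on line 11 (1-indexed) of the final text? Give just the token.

Hunk 1: at line 6 remove [geu] add [fvrxo] -> 14 lines: nrk oinj bhbe qwj ngxd bxcjj fvrxo vjdd avpyp qmxmj slg rcbfb ncw mavu
Hunk 2: at line 7 remove [avpyp,qmxmj] add [xmg,myepx,zcemu] -> 15 lines: nrk oinj bhbe qwj ngxd bxcjj fvrxo vjdd xmg myepx zcemu slg rcbfb ncw mavu
Hunk 3: at line 7 remove [xmg,myepx] add [qvfa,ehrk] -> 15 lines: nrk oinj bhbe qwj ngxd bxcjj fvrxo vjdd qvfa ehrk zcemu slg rcbfb ncw mavu
Hunk 4: at line 2 remove [qwj,ngxd,bxcjj] add [rvcq,gpgc] -> 14 lines: nrk oinj bhbe rvcq gpgc fvrxo vjdd qvfa ehrk zcemu slg rcbfb ncw mavu
Hunk 5: at line 4 remove [fvrxo] add [bqpm,iyl,smf] -> 16 lines: nrk oinj bhbe rvcq gpgc bqpm iyl smf vjdd qvfa ehrk zcemu slg rcbfb ncw mavu
Hunk 6: at line 6 remove [smf,vjdd] add [xgnx,ajzw,mkxl] -> 17 lines: nrk oinj bhbe rvcq gpgc bqpm iyl xgnx ajzw mkxl qvfa ehrk zcemu slg rcbfb ncw mavu
Hunk 7: at line 13 remove [slg] add [tums,aooj] -> 18 lines: nrk oinj bhbe rvcq gpgc bqpm iyl xgnx ajzw mkxl qvfa ehrk zcemu tums aooj rcbfb ncw mavu
Final line 11: qvfa

Answer: qvfa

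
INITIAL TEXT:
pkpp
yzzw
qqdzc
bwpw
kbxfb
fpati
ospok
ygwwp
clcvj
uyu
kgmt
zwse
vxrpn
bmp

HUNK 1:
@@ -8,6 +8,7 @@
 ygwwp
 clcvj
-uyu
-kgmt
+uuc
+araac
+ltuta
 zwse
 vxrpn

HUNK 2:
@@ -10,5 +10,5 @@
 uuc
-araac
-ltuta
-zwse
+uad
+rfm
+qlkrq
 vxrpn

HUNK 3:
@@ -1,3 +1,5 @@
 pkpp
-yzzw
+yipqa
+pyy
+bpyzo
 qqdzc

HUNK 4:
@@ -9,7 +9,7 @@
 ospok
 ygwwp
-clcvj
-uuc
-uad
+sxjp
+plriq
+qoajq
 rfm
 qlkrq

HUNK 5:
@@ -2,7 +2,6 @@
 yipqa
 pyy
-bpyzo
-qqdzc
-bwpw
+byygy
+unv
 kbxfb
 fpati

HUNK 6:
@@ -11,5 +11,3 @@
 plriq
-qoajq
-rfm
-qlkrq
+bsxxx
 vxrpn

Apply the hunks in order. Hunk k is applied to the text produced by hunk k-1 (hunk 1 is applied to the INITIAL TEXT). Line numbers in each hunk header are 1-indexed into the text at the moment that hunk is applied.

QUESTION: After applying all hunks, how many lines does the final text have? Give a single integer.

Answer: 14

Derivation:
Hunk 1: at line 8 remove [uyu,kgmt] add [uuc,araac,ltuta] -> 15 lines: pkpp yzzw qqdzc bwpw kbxfb fpati ospok ygwwp clcvj uuc araac ltuta zwse vxrpn bmp
Hunk 2: at line 10 remove [araac,ltuta,zwse] add [uad,rfm,qlkrq] -> 15 lines: pkpp yzzw qqdzc bwpw kbxfb fpati ospok ygwwp clcvj uuc uad rfm qlkrq vxrpn bmp
Hunk 3: at line 1 remove [yzzw] add [yipqa,pyy,bpyzo] -> 17 lines: pkpp yipqa pyy bpyzo qqdzc bwpw kbxfb fpati ospok ygwwp clcvj uuc uad rfm qlkrq vxrpn bmp
Hunk 4: at line 9 remove [clcvj,uuc,uad] add [sxjp,plriq,qoajq] -> 17 lines: pkpp yipqa pyy bpyzo qqdzc bwpw kbxfb fpati ospok ygwwp sxjp plriq qoajq rfm qlkrq vxrpn bmp
Hunk 5: at line 2 remove [bpyzo,qqdzc,bwpw] add [byygy,unv] -> 16 lines: pkpp yipqa pyy byygy unv kbxfb fpati ospok ygwwp sxjp plriq qoajq rfm qlkrq vxrpn bmp
Hunk 6: at line 11 remove [qoajq,rfm,qlkrq] add [bsxxx] -> 14 lines: pkpp yipqa pyy byygy unv kbxfb fpati ospok ygwwp sxjp plriq bsxxx vxrpn bmp
Final line count: 14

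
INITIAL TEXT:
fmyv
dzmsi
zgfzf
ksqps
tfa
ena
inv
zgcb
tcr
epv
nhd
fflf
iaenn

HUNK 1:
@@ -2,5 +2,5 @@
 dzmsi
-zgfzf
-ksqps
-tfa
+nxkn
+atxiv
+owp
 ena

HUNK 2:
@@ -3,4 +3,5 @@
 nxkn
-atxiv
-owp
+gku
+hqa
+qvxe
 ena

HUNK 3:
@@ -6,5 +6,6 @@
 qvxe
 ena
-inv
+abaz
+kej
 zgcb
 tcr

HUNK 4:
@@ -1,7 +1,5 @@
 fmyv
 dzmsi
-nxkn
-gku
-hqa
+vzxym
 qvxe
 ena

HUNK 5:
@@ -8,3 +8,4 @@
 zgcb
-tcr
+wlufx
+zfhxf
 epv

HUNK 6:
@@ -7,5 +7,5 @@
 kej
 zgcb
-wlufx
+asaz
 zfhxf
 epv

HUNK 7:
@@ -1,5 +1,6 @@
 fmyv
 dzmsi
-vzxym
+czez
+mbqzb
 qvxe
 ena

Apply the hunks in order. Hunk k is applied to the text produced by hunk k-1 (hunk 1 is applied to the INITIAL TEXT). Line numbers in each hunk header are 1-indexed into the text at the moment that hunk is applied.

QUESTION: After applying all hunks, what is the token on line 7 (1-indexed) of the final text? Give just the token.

Answer: abaz

Derivation:
Hunk 1: at line 2 remove [zgfzf,ksqps,tfa] add [nxkn,atxiv,owp] -> 13 lines: fmyv dzmsi nxkn atxiv owp ena inv zgcb tcr epv nhd fflf iaenn
Hunk 2: at line 3 remove [atxiv,owp] add [gku,hqa,qvxe] -> 14 lines: fmyv dzmsi nxkn gku hqa qvxe ena inv zgcb tcr epv nhd fflf iaenn
Hunk 3: at line 6 remove [inv] add [abaz,kej] -> 15 lines: fmyv dzmsi nxkn gku hqa qvxe ena abaz kej zgcb tcr epv nhd fflf iaenn
Hunk 4: at line 1 remove [nxkn,gku,hqa] add [vzxym] -> 13 lines: fmyv dzmsi vzxym qvxe ena abaz kej zgcb tcr epv nhd fflf iaenn
Hunk 5: at line 8 remove [tcr] add [wlufx,zfhxf] -> 14 lines: fmyv dzmsi vzxym qvxe ena abaz kej zgcb wlufx zfhxf epv nhd fflf iaenn
Hunk 6: at line 7 remove [wlufx] add [asaz] -> 14 lines: fmyv dzmsi vzxym qvxe ena abaz kej zgcb asaz zfhxf epv nhd fflf iaenn
Hunk 7: at line 1 remove [vzxym] add [czez,mbqzb] -> 15 lines: fmyv dzmsi czez mbqzb qvxe ena abaz kej zgcb asaz zfhxf epv nhd fflf iaenn
Final line 7: abaz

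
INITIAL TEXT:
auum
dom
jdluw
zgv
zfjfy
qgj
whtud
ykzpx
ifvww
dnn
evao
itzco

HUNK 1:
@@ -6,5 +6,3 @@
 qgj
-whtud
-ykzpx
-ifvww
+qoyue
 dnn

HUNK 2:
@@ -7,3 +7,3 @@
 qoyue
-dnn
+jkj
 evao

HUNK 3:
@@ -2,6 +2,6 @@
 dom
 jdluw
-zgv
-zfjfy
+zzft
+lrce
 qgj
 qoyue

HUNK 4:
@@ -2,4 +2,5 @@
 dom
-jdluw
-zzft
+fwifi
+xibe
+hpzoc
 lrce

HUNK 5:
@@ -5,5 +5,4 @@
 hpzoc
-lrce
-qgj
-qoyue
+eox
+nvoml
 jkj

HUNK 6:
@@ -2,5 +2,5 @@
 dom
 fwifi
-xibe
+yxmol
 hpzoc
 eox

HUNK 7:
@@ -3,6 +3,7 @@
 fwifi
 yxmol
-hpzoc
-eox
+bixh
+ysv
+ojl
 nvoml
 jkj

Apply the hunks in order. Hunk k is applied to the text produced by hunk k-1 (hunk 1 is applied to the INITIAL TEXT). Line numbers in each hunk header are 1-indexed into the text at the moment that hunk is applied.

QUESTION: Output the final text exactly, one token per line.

Answer: auum
dom
fwifi
yxmol
bixh
ysv
ojl
nvoml
jkj
evao
itzco

Derivation:
Hunk 1: at line 6 remove [whtud,ykzpx,ifvww] add [qoyue] -> 10 lines: auum dom jdluw zgv zfjfy qgj qoyue dnn evao itzco
Hunk 2: at line 7 remove [dnn] add [jkj] -> 10 lines: auum dom jdluw zgv zfjfy qgj qoyue jkj evao itzco
Hunk 3: at line 2 remove [zgv,zfjfy] add [zzft,lrce] -> 10 lines: auum dom jdluw zzft lrce qgj qoyue jkj evao itzco
Hunk 4: at line 2 remove [jdluw,zzft] add [fwifi,xibe,hpzoc] -> 11 lines: auum dom fwifi xibe hpzoc lrce qgj qoyue jkj evao itzco
Hunk 5: at line 5 remove [lrce,qgj,qoyue] add [eox,nvoml] -> 10 lines: auum dom fwifi xibe hpzoc eox nvoml jkj evao itzco
Hunk 6: at line 2 remove [xibe] add [yxmol] -> 10 lines: auum dom fwifi yxmol hpzoc eox nvoml jkj evao itzco
Hunk 7: at line 3 remove [hpzoc,eox] add [bixh,ysv,ojl] -> 11 lines: auum dom fwifi yxmol bixh ysv ojl nvoml jkj evao itzco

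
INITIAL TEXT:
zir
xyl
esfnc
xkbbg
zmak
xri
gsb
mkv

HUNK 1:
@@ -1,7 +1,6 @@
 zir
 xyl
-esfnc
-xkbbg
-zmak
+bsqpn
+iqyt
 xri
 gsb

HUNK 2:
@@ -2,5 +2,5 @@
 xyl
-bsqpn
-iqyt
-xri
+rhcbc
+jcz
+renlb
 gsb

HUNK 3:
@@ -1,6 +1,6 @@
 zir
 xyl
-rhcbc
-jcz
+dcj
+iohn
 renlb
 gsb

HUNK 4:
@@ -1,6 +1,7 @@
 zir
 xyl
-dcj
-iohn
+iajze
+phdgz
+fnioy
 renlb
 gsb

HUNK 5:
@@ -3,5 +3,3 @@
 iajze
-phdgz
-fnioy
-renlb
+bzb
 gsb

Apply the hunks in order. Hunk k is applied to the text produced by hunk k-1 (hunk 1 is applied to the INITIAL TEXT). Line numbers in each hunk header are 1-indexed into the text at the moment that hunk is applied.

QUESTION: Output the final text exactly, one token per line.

Answer: zir
xyl
iajze
bzb
gsb
mkv

Derivation:
Hunk 1: at line 1 remove [esfnc,xkbbg,zmak] add [bsqpn,iqyt] -> 7 lines: zir xyl bsqpn iqyt xri gsb mkv
Hunk 2: at line 2 remove [bsqpn,iqyt,xri] add [rhcbc,jcz,renlb] -> 7 lines: zir xyl rhcbc jcz renlb gsb mkv
Hunk 3: at line 1 remove [rhcbc,jcz] add [dcj,iohn] -> 7 lines: zir xyl dcj iohn renlb gsb mkv
Hunk 4: at line 1 remove [dcj,iohn] add [iajze,phdgz,fnioy] -> 8 lines: zir xyl iajze phdgz fnioy renlb gsb mkv
Hunk 5: at line 3 remove [phdgz,fnioy,renlb] add [bzb] -> 6 lines: zir xyl iajze bzb gsb mkv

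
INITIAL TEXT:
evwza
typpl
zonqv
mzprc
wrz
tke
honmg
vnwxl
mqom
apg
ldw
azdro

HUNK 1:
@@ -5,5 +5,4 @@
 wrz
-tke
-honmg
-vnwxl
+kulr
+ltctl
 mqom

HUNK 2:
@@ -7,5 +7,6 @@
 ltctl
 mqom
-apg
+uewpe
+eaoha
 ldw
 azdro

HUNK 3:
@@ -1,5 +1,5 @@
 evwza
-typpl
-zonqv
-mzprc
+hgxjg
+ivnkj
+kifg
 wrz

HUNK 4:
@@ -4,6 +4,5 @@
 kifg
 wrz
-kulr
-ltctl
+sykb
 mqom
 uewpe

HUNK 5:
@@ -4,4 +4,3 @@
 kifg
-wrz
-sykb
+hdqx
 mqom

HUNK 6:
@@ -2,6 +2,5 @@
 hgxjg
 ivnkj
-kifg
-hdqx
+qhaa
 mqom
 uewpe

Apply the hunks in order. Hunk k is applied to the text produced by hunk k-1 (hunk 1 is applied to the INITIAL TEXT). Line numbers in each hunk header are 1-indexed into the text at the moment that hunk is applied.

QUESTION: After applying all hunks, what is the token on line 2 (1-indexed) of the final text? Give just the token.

Answer: hgxjg

Derivation:
Hunk 1: at line 5 remove [tke,honmg,vnwxl] add [kulr,ltctl] -> 11 lines: evwza typpl zonqv mzprc wrz kulr ltctl mqom apg ldw azdro
Hunk 2: at line 7 remove [apg] add [uewpe,eaoha] -> 12 lines: evwza typpl zonqv mzprc wrz kulr ltctl mqom uewpe eaoha ldw azdro
Hunk 3: at line 1 remove [typpl,zonqv,mzprc] add [hgxjg,ivnkj,kifg] -> 12 lines: evwza hgxjg ivnkj kifg wrz kulr ltctl mqom uewpe eaoha ldw azdro
Hunk 4: at line 4 remove [kulr,ltctl] add [sykb] -> 11 lines: evwza hgxjg ivnkj kifg wrz sykb mqom uewpe eaoha ldw azdro
Hunk 5: at line 4 remove [wrz,sykb] add [hdqx] -> 10 lines: evwza hgxjg ivnkj kifg hdqx mqom uewpe eaoha ldw azdro
Hunk 6: at line 2 remove [kifg,hdqx] add [qhaa] -> 9 lines: evwza hgxjg ivnkj qhaa mqom uewpe eaoha ldw azdro
Final line 2: hgxjg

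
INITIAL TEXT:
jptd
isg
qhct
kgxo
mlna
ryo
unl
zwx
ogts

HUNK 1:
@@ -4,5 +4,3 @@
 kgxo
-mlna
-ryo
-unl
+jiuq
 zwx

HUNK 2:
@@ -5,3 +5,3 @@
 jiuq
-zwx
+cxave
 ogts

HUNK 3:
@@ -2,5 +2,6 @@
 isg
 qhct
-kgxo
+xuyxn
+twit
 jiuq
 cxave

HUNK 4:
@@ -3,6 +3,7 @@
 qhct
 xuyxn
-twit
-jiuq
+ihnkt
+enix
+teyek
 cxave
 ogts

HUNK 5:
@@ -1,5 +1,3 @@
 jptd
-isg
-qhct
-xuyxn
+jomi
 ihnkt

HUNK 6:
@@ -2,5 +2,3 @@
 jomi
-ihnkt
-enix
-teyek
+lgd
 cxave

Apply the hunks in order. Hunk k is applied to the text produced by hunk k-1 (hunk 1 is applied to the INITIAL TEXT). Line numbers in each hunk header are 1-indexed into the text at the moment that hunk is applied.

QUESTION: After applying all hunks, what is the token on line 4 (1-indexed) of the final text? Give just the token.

Answer: cxave

Derivation:
Hunk 1: at line 4 remove [mlna,ryo,unl] add [jiuq] -> 7 lines: jptd isg qhct kgxo jiuq zwx ogts
Hunk 2: at line 5 remove [zwx] add [cxave] -> 7 lines: jptd isg qhct kgxo jiuq cxave ogts
Hunk 3: at line 2 remove [kgxo] add [xuyxn,twit] -> 8 lines: jptd isg qhct xuyxn twit jiuq cxave ogts
Hunk 4: at line 3 remove [twit,jiuq] add [ihnkt,enix,teyek] -> 9 lines: jptd isg qhct xuyxn ihnkt enix teyek cxave ogts
Hunk 5: at line 1 remove [isg,qhct,xuyxn] add [jomi] -> 7 lines: jptd jomi ihnkt enix teyek cxave ogts
Hunk 6: at line 2 remove [ihnkt,enix,teyek] add [lgd] -> 5 lines: jptd jomi lgd cxave ogts
Final line 4: cxave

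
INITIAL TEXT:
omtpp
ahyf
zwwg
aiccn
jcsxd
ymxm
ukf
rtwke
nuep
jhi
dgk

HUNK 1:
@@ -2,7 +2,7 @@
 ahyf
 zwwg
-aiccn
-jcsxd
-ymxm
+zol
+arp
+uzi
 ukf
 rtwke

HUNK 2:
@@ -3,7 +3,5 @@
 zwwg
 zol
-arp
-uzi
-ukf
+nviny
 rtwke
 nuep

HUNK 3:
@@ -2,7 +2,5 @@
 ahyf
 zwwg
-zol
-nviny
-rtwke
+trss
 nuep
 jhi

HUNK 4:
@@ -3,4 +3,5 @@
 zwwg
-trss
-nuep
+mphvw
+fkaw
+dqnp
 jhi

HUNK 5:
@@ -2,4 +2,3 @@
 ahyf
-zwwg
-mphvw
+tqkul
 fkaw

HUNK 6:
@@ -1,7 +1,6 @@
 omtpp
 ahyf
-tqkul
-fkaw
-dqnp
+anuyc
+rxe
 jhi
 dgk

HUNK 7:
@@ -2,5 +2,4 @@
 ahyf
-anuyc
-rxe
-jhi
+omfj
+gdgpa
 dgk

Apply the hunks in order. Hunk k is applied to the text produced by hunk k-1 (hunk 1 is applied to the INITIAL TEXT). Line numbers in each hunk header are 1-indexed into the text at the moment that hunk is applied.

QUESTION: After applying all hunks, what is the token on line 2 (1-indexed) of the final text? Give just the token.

Hunk 1: at line 2 remove [aiccn,jcsxd,ymxm] add [zol,arp,uzi] -> 11 lines: omtpp ahyf zwwg zol arp uzi ukf rtwke nuep jhi dgk
Hunk 2: at line 3 remove [arp,uzi,ukf] add [nviny] -> 9 lines: omtpp ahyf zwwg zol nviny rtwke nuep jhi dgk
Hunk 3: at line 2 remove [zol,nviny,rtwke] add [trss] -> 7 lines: omtpp ahyf zwwg trss nuep jhi dgk
Hunk 4: at line 3 remove [trss,nuep] add [mphvw,fkaw,dqnp] -> 8 lines: omtpp ahyf zwwg mphvw fkaw dqnp jhi dgk
Hunk 5: at line 2 remove [zwwg,mphvw] add [tqkul] -> 7 lines: omtpp ahyf tqkul fkaw dqnp jhi dgk
Hunk 6: at line 1 remove [tqkul,fkaw,dqnp] add [anuyc,rxe] -> 6 lines: omtpp ahyf anuyc rxe jhi dgk
Hunk 7: at line 2 remove [anuyc,rxe,jhi] add [omfj,gdgpa] -> 5 lines: omtpp ahyf omfj gdgpa dgk
Final line 2: ahyf

Answer: ahyf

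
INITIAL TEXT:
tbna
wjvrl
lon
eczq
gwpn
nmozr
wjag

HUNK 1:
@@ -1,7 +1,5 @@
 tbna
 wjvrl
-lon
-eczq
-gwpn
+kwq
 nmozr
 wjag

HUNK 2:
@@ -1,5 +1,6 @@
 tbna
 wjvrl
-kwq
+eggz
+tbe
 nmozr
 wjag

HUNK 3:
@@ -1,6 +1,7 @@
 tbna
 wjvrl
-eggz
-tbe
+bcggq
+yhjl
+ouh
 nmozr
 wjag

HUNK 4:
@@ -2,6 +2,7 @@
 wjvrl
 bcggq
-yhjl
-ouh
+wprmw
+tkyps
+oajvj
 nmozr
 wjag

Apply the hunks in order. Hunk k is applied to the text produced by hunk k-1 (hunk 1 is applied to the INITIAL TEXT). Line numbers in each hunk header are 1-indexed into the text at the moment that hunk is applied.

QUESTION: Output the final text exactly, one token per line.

Hunk 1: at line 1 remove [lon,eczq,gwpn] add [kwq] -> 5 lines: tbna wjvrl kwq nmozr wjag
Hunk 2: at line 1 remove [kwq] add [eggz,tbe] -> 6 lines: tbna wjvrl eggz tbe nmozr wjag
Hunk 3: at line 1 remove [eggz,tbe] add [bcggq,yhjl,ouh] -> 7 lines: tbna wjvrl bcggq yhjl ouh nmozr wjag
Hunk 4: at line 2 remove [yhjl,ouh] add [wprmw,tkyps,oajvj] -> 8 lines: tbna wjvrl bcggq wprmw tkyps oajvj nmozr wjag

Answer: tbna
wjvrl
bcggq
wprmw
tkyps
oajvj
nmozr
wjag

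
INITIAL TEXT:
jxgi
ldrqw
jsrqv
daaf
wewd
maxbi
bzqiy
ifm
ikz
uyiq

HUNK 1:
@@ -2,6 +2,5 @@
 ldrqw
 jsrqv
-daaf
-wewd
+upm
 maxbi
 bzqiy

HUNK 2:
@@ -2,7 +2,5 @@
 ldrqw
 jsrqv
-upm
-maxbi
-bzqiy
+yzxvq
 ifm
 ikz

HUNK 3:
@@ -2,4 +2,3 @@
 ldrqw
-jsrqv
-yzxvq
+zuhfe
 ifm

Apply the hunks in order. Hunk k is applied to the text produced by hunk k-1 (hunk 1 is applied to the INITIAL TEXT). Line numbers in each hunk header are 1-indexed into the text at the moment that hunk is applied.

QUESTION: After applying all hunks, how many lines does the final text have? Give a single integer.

Hunk 1: at line 2 remove [daaf,wewd] add [upm] -> 9 lines: jxgi ldrqw jsrqv upm maxbi bzqiy ifm ikz uyiq
Hunk 2: at line 2 remove [upm,maxbi,bzqiy] add [yzxvq] -> 7 lines: jxgi ldrqw jsrqv yzxvq ifm ikz uyiq
Hunk 3: at line 2 remove [jsrqv,yzxvq] add [zuhfe] -> 6 lines: jxgi ldrqw zuhfe ifm ikz uyiq
Final line count: 6

Answer: 6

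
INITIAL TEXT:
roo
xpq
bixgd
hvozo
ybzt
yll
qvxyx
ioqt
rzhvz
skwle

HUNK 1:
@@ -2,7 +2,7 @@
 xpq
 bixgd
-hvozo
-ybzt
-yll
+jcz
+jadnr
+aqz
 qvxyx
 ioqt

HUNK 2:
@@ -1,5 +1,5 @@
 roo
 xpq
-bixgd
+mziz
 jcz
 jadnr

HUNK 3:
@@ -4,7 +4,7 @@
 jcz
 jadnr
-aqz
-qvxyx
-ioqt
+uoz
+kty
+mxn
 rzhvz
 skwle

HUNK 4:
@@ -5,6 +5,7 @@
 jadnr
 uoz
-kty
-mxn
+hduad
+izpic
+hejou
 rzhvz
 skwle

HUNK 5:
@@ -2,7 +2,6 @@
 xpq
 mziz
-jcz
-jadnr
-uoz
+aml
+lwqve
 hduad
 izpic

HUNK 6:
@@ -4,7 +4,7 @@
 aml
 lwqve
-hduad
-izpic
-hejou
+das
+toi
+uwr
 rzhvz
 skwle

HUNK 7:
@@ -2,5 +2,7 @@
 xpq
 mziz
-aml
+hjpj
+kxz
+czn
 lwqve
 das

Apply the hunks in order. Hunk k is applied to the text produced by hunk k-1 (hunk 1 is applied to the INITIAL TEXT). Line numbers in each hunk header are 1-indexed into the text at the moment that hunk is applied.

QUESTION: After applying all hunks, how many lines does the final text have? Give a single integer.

Hunk 1: at line 2 remove [hvozo,ybzt,yll] add [jcz,jadnr,aqz] -> 10 lines: roo xpq bixgd jcz jadnr aqz qvxyx ioqt rzhvz skwle
Hunk 2: at line 1 remove [bixgd] add [mziz] -> 10 lines: roo xpq mziz jcz jadnr aqz qvxyx ioqt rzhvz skwle
Hunk 3: at line 4 remove [aqz,qvxyx,ioqt] add [uoz,kty,mxn] -> 10 lines: roo xpq mziz jcz jadnr uoz kty mxn rzhvz skwle
Hunk 4: at line 5 remove [kty,mxn] add [hduad,izpic,hejou] -> 11 lines: roo xpq mziz jcz jadnr uoz hduad izpic hejou rzhvz skwle
Hunk 5: at line 2 remove [jcz,jadnr,uoz] add [aml,lwqve] -> 10 lines: roo xpq mziz aml lwqve hduad izpic hejou rzhvz skwle
Hunk 6: at line 4 remove [hduad,izpic,hejou] add [das,toi,uwr] -> 10 lines: roo xpq mziz aml lwqve das toi uwr rzhvz skwle
Hunk 7: at line 2 remove [aml] add [hjpj,kxz,czn] -> 12 lines: roo xpq mziz hjpj kxz czn lwqve das toi uwr rzhvz skwle
Final line count: 12

Answer: 12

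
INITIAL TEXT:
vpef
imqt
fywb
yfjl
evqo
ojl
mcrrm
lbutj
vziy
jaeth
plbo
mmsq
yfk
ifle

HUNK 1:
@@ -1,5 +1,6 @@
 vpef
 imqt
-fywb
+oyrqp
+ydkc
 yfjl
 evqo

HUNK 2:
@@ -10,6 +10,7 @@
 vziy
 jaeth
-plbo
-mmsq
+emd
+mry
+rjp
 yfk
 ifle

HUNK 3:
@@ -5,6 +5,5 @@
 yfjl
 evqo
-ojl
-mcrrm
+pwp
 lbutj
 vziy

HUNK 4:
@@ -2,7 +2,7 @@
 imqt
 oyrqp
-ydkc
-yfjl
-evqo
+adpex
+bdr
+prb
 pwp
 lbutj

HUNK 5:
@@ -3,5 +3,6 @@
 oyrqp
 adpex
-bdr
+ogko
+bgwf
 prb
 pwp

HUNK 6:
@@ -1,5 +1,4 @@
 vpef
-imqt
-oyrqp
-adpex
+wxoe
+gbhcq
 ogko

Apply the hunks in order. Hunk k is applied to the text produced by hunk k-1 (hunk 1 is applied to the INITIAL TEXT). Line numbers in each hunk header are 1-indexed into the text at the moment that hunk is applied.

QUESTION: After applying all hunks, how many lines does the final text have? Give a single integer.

Hunk 1: at line 1 remove [fywb] add [oyrqp,ydkc] -> 15 lines: vpef imqt oyrqp ydkc yfjl evqo ojl mcrrm lbutj vziy jaeth plbo mmsq yfk ifle
Hunk 2: at line 10 remove [plbo,mmsq] add [emd,mry,rjp] -> 16 lines: vpef imqt oyrqp ydkc yfjl evqo ojl mcrrm lbutj vziy jaeth emd mry rjp yfk ifle
Hunk 3: at line 5 remove [ojl,mcrrm] add [pwp] -> 15 lines: vpef imqt oyrqp ydkc yfjl evqo pwp lbutj vziy jaeth emd mry rjp yfk ifle
Hunk 4: at line 2 remove [ydkc,yfjl,evqo] add [adpex,bdr,prb] -> 15 lines: vpef imqt oyrqp adpex bdr prb pwp lbutj vziy jaeth emd mry rjp yfk ifle
Hunk 5: at line 3 remove [bdr] add [ogko,bgwf] -> 16 lines: vpef imqt oyrqp adpex ogko bgwf prb pwp lbutj vziy jaeth emd mry rjp yfk ifle
Hunk 6: at line 1 remove [imqt,oyrqp,adpex] add [wxoe,gbhcq] -> 15 lines: vpef wxoe gbhcq ogko bgwf prb pwp lbutj vziy jaeth emd mry rjp yfk ifle
Final line count: 15

Answer: 15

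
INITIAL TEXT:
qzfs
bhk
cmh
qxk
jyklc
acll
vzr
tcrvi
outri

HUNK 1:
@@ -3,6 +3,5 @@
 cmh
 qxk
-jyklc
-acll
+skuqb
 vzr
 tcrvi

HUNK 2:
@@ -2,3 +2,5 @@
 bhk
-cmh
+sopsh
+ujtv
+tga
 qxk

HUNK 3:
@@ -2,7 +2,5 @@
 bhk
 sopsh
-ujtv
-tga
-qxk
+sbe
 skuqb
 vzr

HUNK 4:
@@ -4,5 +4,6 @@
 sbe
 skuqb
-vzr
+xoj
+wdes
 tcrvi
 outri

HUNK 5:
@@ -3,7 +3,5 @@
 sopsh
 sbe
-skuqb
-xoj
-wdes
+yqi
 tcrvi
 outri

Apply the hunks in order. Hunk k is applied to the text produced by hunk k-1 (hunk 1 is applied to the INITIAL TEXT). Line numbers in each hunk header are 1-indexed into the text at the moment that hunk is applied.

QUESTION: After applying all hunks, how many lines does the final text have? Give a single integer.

Answer: 7

Derivation:
Hunk 1: at line 3 remove [jyklc,acll] add [skuqb] -> 8 lines: qzfs bhk cmh qxk skuqb vzr tcrvi outri
Hunk 2: at line 2 remove [cmh] add [sopsh,ujtv,tga] -> 10 lines: qzfs bhk sopsh ujtv tga qxk skuqb vzr tcrvi outri
Hunk 3: at line 2 remove [ujtv,tga,qxk] add [sbe] -> 8 lines: qzfs bhk sopsh sbe skuqb vzr tcrvi outri
Hunk 4: at line 4 remove [vzr] add [xoj,wdes] -> 9 lines: qzfs bhk sopsh sbe skuqb xoj wdes tcrvi outri
Hunk 5: at line 3 remove [skuqb,xoj,wdes] add [yqi] -> 7 lines: qzfs bhk sopsh sbe yqi tcrvi outri
Final line count: 7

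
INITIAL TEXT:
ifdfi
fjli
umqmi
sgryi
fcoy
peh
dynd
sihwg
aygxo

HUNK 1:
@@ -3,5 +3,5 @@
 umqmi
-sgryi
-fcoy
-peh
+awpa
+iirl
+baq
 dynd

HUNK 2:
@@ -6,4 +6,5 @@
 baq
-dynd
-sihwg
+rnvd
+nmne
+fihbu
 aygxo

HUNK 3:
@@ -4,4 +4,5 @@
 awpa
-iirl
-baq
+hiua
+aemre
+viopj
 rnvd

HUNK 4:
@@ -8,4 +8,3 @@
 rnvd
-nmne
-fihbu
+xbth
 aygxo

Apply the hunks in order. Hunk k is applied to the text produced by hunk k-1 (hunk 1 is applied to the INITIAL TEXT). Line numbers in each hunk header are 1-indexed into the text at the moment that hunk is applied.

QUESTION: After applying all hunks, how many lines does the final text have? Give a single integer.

Answer: 10

Derivation:
Hunk 1: at line 3 remove [sgryi,fcoy,peh] add [awpa,iirl,baq] -> 9 lines: ifdfi fjli umqmi awpa iirl baq dynd sihwg aygxo
Hunk 2: at line 6 remove [dynd,sihwg] add [rnvd,nmne,fihbu] -> 10 lines: ifdfi fjli umqmi awpa iirl baq rnvd nmne fihbu aygxo
Hunk 3: at line 4 remove [iirl,baq] add [hiua,aemre,viopj] -> 11 lines: ifdfi fjli umqmi awpa hiua aemre viopj rnvd nmne fihbu aygxo
Hunk 4: at line 8 remove [nmne,fihbu] add [xbth] -> 10 lines: ifdfi fjli umqmi awpa hiua aemre viopj rnvd xbth aygxo
Final line count: 10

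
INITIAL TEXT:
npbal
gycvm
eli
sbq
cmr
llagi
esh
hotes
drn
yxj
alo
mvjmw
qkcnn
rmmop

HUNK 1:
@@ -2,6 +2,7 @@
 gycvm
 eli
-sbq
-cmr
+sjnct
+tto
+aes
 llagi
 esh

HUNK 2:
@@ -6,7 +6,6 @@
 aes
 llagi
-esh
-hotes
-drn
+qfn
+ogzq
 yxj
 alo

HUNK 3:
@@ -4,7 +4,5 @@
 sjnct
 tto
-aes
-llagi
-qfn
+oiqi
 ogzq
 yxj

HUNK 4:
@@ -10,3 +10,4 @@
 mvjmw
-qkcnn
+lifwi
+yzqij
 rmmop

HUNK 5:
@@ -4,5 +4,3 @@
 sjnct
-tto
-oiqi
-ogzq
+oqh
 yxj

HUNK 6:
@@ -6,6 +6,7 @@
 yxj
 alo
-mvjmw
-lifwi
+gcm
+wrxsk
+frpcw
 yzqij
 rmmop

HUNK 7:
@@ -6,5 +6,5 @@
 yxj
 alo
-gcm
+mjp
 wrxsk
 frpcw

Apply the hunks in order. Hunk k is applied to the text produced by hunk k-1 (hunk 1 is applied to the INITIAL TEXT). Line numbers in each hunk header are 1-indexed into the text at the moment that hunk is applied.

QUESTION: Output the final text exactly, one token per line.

Hunk 1: at line 2 remove [sbq,cmr] add [sjnct,tto,aes] -> 15 lines: npbal gycvm eli sjnct tto aes llagi esh hotes drn yxj alo mvjmw qkcnn rmmop
Hunk 2: at line 6 remove [esh,hotes,drn] add [qfn,ogzq] -> 14 lines: npbal gycvm eli sjnct tto aes llagi qfn ogzq yxj alo mvjmw qkcnn rmmop
Hunk 3: at line 4 remove [aes,llagi,qfn] add [oiqi] -> 12 lines: npbal gycvm eli sjnct tto oiqi ogzq yxj alo mvjmw qkcnn rmmop
Hunk 4: at line 10 remove [qkcnn] add [lifwi,yzqij] -> 13 lines: npbal gycvm eli sjnct tto oiqi ogzq yxj alo mvjmw lifwi yzqij rmmop
Hunk 5: at line 4 remove [tto,oiqi,ogzq] add [oqh] -> 11 lines: npbal gycvm eli sjnct oqh yxj alo mvjmw lifwi yzqij rmmop
Hunk 6: at line 6 remove [mvjmw,lifwi] add [gcm,wrxsk,frpcw] -> 12 lines: npbal gycvm eli sjnct oqh yxj alo gcm wrxsk frpcw yzqij rmmop
Hunk 7: at line 6 remove [gcm] add [mjp] -> 12 lines: npbal gycvm eli sjnct oqh yxj alo mjp wrxsk frpcw yzqij rmmop

Answer: npbal
gycvm
eli
sjnct
oqh
yxj
alo
mjp
wrxsk
frpcw
yzqij
rmmop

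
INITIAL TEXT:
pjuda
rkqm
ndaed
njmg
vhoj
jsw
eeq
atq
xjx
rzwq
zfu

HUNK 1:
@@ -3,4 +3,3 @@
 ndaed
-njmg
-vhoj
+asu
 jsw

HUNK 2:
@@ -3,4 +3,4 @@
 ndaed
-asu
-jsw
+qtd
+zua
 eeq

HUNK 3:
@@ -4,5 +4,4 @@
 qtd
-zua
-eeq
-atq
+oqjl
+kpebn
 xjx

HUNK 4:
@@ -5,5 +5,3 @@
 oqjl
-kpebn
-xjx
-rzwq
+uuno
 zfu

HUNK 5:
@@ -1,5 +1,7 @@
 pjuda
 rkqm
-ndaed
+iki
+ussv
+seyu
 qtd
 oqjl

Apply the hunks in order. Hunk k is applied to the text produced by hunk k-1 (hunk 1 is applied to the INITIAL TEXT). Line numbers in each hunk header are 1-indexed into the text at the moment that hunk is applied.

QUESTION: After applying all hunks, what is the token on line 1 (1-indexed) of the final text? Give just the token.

Hunk 1: at line 3 remove [njmg,vhoj] add [asu] -> 10 lines: pjuda rkqm ndaed asu jsw eeq atq xjx rzwq zfu
Hunk 2: at line 3 remove [asu,jsw] add [qtd,zua] -> 10 lines: pjuda rkqm ndaed qtd zua eeq atq xjx rzwq zfu
Hunk 3: at line 4 remove [zua,eeq,atq] add [oqjl,kpebn] -> 9 lines: pjuda rkqm ndaed qtd oqjl kpebn xjx rzwq zfu
Hunk 4: at line 5 remove [kpebn,xjx,rzwq] add [uuno] -> 7 lines: pjuda rkqm ndaed qtd oqjl uuno zfu
Hunk 5: at line 1 remove [ndaed] add [iki,ussv,seyu] -> 9 lines: pjuda rkqm iki ussv seyu qtd oqjl uuno zfu
Final line 1: pjuda

Answer: pjuda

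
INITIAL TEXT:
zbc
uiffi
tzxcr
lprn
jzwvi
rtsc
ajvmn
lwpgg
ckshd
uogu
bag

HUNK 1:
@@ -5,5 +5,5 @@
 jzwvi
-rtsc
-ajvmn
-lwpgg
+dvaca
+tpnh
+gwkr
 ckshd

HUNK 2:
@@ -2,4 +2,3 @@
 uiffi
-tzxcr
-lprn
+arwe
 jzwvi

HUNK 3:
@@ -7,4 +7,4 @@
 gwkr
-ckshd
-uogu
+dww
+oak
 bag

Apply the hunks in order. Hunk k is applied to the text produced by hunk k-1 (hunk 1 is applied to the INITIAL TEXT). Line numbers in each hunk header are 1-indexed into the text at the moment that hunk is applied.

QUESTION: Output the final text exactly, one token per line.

Answer: zbc
uiffi
arwe
jzwvi
dvaca
tpnh
gwkr
dww
oak
bag

Derivation:
Hunk 1: at line 5 remove [rtsc,ajvmn,lwpgg] add [dvaca,tpnh,gwkr] -> 11 lines: zbc uiffi tzxcr lprn jzwvi dvaca tpnh gwkr ckshd uogu bag
Hunk 2: at line 2 remove [tzxcr,lprn] add [arwe] -> 10 lines: zbc uiffi arwe jzwvi dvaca tpnh gwkr ckshd uogu bag
Hunk 3: at line 7 remove [ckshd,uogu] add [dww,oak] -> 10 lines: zbc uiffi arwe jzwvi dvaca tpnh gwkr dww oak bag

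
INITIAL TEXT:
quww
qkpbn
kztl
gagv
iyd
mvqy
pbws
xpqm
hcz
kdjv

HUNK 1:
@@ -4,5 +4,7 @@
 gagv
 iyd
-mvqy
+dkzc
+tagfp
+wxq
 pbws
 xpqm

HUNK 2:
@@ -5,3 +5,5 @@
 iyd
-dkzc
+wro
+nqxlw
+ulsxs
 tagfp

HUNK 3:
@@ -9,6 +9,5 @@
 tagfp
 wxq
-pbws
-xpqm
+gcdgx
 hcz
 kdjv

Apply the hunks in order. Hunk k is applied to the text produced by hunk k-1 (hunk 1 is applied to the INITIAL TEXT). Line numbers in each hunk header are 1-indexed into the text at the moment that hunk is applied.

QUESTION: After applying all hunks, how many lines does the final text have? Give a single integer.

Hunk 1: at line 4 remove [mvqy] add [dkzc,tagfp,wxq] -> 12 lines: quww qkpbn kztl gagv iyd dkzc tagfp wxq pbws xpqm hcz kdjv
Hunk 2: at line 5 remove [dkzc] add [wro,nqxlw,ulsxs] -> 14 lines: quww qkpbn kztl gagv iyd wro nqxlw ulsxs tagfp wxq pbws xpqm hcz kdjv
Hunk 3: at line 9 remove [pbws,xpqm] add [gcdgx] -> 13 lines: quww qkpbn kztl gagv iyd wro nqxlw ulsxs tagfp wxq gcdgx hcz kdjv
Final line count: 13

Answer: 13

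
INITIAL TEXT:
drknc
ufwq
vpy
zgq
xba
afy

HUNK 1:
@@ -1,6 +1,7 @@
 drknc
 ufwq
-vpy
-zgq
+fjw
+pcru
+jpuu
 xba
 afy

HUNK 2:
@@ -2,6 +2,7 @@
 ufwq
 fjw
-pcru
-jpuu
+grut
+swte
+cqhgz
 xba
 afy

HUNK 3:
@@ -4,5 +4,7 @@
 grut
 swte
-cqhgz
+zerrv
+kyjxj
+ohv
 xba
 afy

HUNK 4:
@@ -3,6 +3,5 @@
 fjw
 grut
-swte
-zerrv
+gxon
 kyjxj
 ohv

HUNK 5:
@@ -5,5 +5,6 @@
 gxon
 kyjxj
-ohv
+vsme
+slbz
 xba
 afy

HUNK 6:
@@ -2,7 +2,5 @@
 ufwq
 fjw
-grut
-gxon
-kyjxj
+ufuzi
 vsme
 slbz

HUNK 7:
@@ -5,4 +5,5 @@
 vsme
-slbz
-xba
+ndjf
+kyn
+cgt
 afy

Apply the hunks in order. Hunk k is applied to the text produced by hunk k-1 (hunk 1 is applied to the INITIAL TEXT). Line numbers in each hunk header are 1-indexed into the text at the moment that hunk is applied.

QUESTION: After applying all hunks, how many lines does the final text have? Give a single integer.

Hunk 1: at line 1 remove [vpy,zgq] add [fjw,pcru,jpuu] -> 7 lines: drknc ufwq fjw pcru jpuu xba afy
Hunk 2: at line 2 remove [pcru,jpuu] add [grut,swte,cqhgz] -> 8 lines: drknc ufwq fjw grut swte cqhgz xba afy
Hunk 3: at line 4 remove [cqhgz] add [zerrv,kyjxj,ohv] -> 10 lines: drknc ufwq fjw grut swte zerrv kyjxj ohv xba afy
Hunk 4: at line 3 remove [swte,zerrv] add [gxon] -> 9 lines: drknc ufwq fjw grut gxon kyjxj ohv xba afy
Hunk 5: at line 5 remove [ohv] add [vsme,slbz] -> 10 lines: drknc ufwq fjw grut gxon kyjxj vsme slbz xba afy
Hunk 6: at line 2 remove [grut,gxon,kyjxj] add [ufuzi] -> 8 lines: drknc ufwq fjw ufuzi vsme slbz xba afy
Hunk 7: at line 5 remove [slbz,xba] add [ndjf,kyn,cgt] -> 9 lines: drknc ufwq fjw ufuzi vsme ndjf kyn cgt afy
Final line count: 9

Answer: 9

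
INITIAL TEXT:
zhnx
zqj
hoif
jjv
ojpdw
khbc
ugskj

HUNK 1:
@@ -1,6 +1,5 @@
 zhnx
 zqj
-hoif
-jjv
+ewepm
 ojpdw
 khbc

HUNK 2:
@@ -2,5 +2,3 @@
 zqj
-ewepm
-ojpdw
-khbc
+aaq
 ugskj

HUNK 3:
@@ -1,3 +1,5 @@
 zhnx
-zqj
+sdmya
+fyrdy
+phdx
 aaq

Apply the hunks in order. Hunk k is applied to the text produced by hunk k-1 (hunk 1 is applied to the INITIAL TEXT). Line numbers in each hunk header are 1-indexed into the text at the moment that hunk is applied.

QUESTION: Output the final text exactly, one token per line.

Answer: zhnx
sdmya
fyrdy
phdx
aaq
ugskj

Derivation:
Hunk 1: at line 1 remove [hoif,jjv] add [ewepm] -> 6 lines: zhnx zqj ewepm ojpdw khbc ugskj
Hunk 2: at line 2 remove [ewepm,ojpdw,khbc] add [aaq] -> 4 lines: zhnx zqj aaq ugskj
Hunk 3: at line 1 remove [zqj] add [sdmya,fyrdy,phdx] -> 6 lines: zhnx sdmya fyrdy phdx aaq ugskj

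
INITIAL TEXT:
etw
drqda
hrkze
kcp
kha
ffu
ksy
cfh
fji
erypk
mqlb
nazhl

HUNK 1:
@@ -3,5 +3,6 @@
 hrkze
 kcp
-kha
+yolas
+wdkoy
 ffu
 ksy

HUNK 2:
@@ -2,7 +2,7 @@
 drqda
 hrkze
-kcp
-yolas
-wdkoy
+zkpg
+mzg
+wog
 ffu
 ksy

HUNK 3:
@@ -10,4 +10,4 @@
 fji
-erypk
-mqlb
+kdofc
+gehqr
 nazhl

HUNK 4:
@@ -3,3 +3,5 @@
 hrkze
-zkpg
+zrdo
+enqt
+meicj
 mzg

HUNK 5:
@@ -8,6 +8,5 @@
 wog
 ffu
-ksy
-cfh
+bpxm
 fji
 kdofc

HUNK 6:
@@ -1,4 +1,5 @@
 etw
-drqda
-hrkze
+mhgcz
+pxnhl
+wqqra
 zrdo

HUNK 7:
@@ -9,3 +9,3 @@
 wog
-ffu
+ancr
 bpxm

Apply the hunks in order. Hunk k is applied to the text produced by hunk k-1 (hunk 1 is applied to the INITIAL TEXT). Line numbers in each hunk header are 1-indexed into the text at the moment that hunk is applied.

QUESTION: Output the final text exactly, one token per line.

Hunk 1: at line 3 remove [kha] add [yolas,wdkoy] -> 13 lines: etw drqda hrkze kcp yolas wdkoy ffu ksy cfh fji erypk mqlb nazhl
Hunk 2: at line 2 remove [kcp,yolas,wdkoy] add [zkpg,mzg,wog] -> 13 lines: etw drqda hrkze zkpg mzg wog ffu ksy cfh fji erypk mqlb nazhl
Hunk 3: at line 10 remove [erypk,mqlb] add [kdofc,gehqr] -> 13 lines: etw drqda hrkze zkpg mzg wog ffu ksy cfh fji kdofc gehqr nazhl
Hunk 4: at line 3 remove [zkpg] add [zrdo,enqt,meicj] -> 15 lines: etw drqda hrkze zrdo enqt meicj mzg wog ffu ksy cfh fji kdofc gehqr nazhl
Hunk 5: at line 8 remove [ksy,cfh] add [bpxm] -> 14 lines: etw drqda hrkze zrdo enqt meicj mzg wog ffu bpxm fji kdofc gehqr nazhl
Hunk 6: at line 1 remove [drqda,hrkze] add [mhgcz,pxnhl,wqqra] -> 15 lines: etw mhgcz pxnhl wqqra zrdo enqt meicj mzg wog ffu bpxm fji kdofc gehqr nazhl
Hunk 7: at line 9 remove [ffu] add [ancr] -> 15 lines: etw mhgcz pxnhl wqqra zrdo enqt meicj mzg wog ancr bpxm fji kdofc gehqr nazhl

Answer: etw
mhgcz
pxnhl
wqqra
zrdo
enqt
meicj
mzg
wog
ancr
bpxm
fji
kdofc
gehqr
nazhl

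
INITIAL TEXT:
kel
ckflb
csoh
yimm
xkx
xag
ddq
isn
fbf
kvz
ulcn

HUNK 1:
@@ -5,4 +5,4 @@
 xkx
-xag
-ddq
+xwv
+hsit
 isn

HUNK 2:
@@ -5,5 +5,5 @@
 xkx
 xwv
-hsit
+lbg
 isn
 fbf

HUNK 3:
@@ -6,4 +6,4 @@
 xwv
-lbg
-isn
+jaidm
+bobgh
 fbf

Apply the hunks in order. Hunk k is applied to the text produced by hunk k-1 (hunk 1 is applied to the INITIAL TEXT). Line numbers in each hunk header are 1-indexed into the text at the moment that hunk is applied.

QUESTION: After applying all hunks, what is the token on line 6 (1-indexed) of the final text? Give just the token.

Hunk 1: at line 5 remove [xag,ddq] add [xwv,hsit] -> 11 lines: kel ckflb csoh yimm xkx xwv hsit isn fbf kvz ulcn
Hunk 2: at line 5 remove [hsit] add [lbg] -> 11 lines: kel ckflb csoh yimm xkx xwv lbg isn fbf kvz ulcn
Hunk 3: at line 6 remove [lbg,isn] add [jaidm,bobgh] -> 11 lines: kel ckflb csoh yimm xkx xwv jaidm bobgh fbf kvz ulcn
Final line 6: xwv

Answer: xwv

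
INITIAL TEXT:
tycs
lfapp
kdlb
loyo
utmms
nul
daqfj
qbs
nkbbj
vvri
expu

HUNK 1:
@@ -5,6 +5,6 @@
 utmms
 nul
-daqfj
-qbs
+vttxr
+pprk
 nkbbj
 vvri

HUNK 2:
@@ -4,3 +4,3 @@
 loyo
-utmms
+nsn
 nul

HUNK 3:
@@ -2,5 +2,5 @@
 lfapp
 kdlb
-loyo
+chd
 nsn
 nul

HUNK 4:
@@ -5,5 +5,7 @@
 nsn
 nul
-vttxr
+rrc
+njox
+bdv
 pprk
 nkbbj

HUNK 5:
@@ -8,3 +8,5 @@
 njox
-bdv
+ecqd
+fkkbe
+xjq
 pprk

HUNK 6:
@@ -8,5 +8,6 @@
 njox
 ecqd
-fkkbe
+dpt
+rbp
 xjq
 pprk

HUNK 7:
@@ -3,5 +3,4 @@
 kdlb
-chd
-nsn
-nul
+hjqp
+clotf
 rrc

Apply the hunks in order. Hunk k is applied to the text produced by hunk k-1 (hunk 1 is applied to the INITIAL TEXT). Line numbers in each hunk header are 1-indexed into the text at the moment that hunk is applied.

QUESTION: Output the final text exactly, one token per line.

Answer: tycs
lfapp
kdlb
hjqp
clotf
rrc
njox
ecqd
dpt
rbp
xjq
pprk
nkbbj
vvri
expu

Derivation:
Hunk 1: at line 5 remove [daqfj,qbs] add [vttxr,pprk] -> 11 lines: tycs lfapp kdlb loyo utmms nul vttxr pprk nkbbj vvri expu
Hunk 2: at line 4 remove [utmms] add [nsn] -> 11 lines: tycs lfapp kdlb loyo nsn nul vttxr pprk nkbbj vvri expu
Hunk 3: at line 2 remove [loyo] add [chd] -> 11 lines: tycs lfapp kdlb chd nsn nul vttxr pprk nkbbj vvri expu
Hunk 4: at line 5 remove [vttxr] add [rrc,njox,bdv] -> 13 lines: tycs lfapp kdlb chd nsn nul rrc njox bdv pprk nkbbj vvri expu
Hunk 5: at line 8 remove [bdv] add [ecqd,fkkbe,xjq] -> 15 lines: tycs lfapp kdlb chd nsn nul rrc njox ecqd fkkbe xjq pprk nkbbj vvri expu
Hunk 6: at line 8 remove [fkkbe] add [dpt,rbp] -> 16 lines: tycs lfapp kdlb chd nsn nul rrc njox ecqd dpt rbp xjq pprk nkbbj vvri expu
Hunk 7: at line 3 remove [chd,nsn,nul] add [hjqp,clotf] -> 15 lines: tycs lfapp kdlb hjqp clotf rrc njox ecqd dpt rbp xjq pprk nkbbj vvri expu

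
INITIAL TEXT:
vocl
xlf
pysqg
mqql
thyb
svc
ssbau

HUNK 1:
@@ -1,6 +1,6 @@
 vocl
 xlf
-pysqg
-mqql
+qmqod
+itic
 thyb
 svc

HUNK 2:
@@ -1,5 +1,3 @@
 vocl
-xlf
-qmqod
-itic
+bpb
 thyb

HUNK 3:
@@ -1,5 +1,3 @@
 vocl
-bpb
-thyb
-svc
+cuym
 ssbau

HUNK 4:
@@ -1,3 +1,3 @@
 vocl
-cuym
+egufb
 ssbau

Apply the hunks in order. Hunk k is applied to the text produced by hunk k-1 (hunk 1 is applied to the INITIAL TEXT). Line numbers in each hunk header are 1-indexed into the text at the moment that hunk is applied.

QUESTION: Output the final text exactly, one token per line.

Answer: vocl
egufb
ssbau

Derivation:
Hunk 1: at line 1 remove [pysqg,mqql] add [qmqod,itic] -> 7 lines: vocl xlf qmqod itic thyb svc ssbau
Hunk 2: at line 1 remove [xlf,qmqod,itic] add [bpb] -> 5 lines: vocl bpb thyb svc ssbau
Hunk 3: at line 1 remove [bpb,thyb,svc] add [cuym] -> 3 lines: vocl cuym ssbau
Hunk 4: at line 1 remove [cuym] add [egufb] -> 3 lines: vocl egufb ssbau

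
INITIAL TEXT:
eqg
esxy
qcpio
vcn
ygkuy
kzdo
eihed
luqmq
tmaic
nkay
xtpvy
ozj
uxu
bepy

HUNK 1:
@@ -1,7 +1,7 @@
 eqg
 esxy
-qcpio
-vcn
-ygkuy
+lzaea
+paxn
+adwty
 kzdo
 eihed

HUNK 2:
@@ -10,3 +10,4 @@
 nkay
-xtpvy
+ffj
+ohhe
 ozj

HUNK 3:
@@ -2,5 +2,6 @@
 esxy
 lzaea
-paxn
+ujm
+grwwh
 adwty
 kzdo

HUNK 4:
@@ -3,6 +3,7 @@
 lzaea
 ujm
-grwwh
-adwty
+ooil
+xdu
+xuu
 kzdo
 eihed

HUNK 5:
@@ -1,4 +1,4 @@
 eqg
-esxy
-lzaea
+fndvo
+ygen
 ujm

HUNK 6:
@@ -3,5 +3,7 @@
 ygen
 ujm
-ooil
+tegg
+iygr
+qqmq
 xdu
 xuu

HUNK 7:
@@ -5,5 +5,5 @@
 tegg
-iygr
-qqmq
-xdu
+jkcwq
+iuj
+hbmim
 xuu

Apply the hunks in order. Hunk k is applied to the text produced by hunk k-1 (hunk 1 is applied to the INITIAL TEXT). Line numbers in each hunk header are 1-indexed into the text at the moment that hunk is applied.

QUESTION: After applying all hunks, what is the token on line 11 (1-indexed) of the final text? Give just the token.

Hunk 1: at line 1 remove [qcpio,vcn,ygkuy] add [lzaea,paxn,adwty] -> 14 lines: eqg esxy lzaea paxn adwty kzdo eihed luqmq tmaic nkay xtpvy ozj uxu bepy
Hunk 2: at line 10 remove [xtpvy] add [ffj,ohhe] -> 15 lines: eqg esxy lzaea paxn adwty kzdo eihed luqmq tmaic nkay ffj ohhe ozj uxu bepy
Hunk 3: at line 2 remove [paxn] add [ujm,grwwh] -> 16 lines: eqg esxy lzaea ujm grwwh adwty kzdo eihed luqmq tmaic nkay ffj ohhe ozj uxu bepy
Hunk 4: at line 3 remove [grwwh,adwty] add [ooil,xdu,xuu] -> 17 lines: eqg esxy lzaea ujm ooil xdu xuu kzdo eihed luqmq tmaic nkay ffj ohhe ozj uxu bepy
Hunk 5: at line 1 remove [esxy,lzaea] add [fndvo,ygen] -> 17 lines: eqg fndvo ygen ujm ooil xdu xuu kzdo eihed luqmq tmaic nkay ffj ohhe ozj uxu bepy
Hunk 6: at line 3 remove [ooil] add [tegg,iygr,qqmq] -> 19 lines: eqg fndvo ygen ujm tegg iygr qqmq xdu xuu kzdo eihed luqmq tmaic nkay ffj ohhe ozj uxu bepy
Hunk 7: at line 5 remove [iygr,qqmq,xdu] add [jkcwq,iuj,hbmim] -> 19 lines: eqg fndvo ygen ujm tegg jkcwq iuj hbmim xuu kzdo eihed luqmq tmaic nkay ffj ohhe ozj uxu bepy
Final line 11: eihed

Answer: eihed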